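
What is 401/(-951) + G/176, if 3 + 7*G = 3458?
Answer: 2791673/1171632 ≈ 2.3827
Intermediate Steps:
G = 3455/7 (G = -3/7 + (1/7)*3458 = -3/7 + 494 = 3455/7 ≈ 493.57)
401/(-951) + G/176 = 401/(-951) + (3455/7)/176 = 401*(-1/951) + (3455/7)*(1/176) = -401/951 + 3455/1232 = 2791673/1171632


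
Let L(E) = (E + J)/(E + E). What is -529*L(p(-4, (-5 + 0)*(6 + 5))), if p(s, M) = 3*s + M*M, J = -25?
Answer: -34362/131 ≈ -262.31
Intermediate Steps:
p(s, M) = M² + 3*s (p(s, M) = 3*s + M² = M² + 3*s)
L(E) = (-25 + E)/(2*E) (L(E) = (E - 25)/(E + E) = (-25 + E)/((2*E)) = (-25 + E)*(1/(2*E)) = (-25 + E)/(2*E))
-529*L(p(-4, (-5 + 0)*(6 + 5))) = -529*(-25 + (((-5 + 0)*(6 + 5))² + 3*(-4)))/(2*(((-5 + 0)*(6 + 5))² + 3*(-4))) = -529*(-25 + ((-5*11)² - 12))/(2*((-5*11)² - 12)) = -529*(-25 + ((-55)² - 12))/(2*((-55)² - 12)) = -529*(-25 + (3025 - 12))/(2*(3025 - 12)) = -529*(-25 + 3013)/(2*3013) = -529*2988/(2*3013) = -529*1494/3013 = -34362/131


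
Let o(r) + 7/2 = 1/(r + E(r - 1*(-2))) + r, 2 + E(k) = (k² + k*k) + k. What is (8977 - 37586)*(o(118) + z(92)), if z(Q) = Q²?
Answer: -16688716909/68 ≈ -2.4542e+8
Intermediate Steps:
E(k) = -2 + k + 2*k² (E(k) = -2 + ((k² + k*k) + k) = -2 + ((k² + k²) + k) = -2 + (2*k² + k) = -2 + (k + 2*k²) = -2 + k + 2*k²)
o(r) = -7/2 + r + 1/(2*r + 2*(2 + r)²) (o(r) = -7/2 + (1/(r + (-2 + (r - 1*(-2)) + 2*(r - 1*(-2))²)) + r) = -7/2 + (1/(r + (-2 + (r + 2) + 2*(r + 2)²)) + r) = -7/2 + (1/(r + (-2 + (2 + r) + 2*(2 + r)²)) + r) = -7/2 + (1/(r + (r + 2*(2 + r)²)) + r) = -7/2 + (1/(2*r + 2*(2 + r)²) + r) = -7/2 + (r + 1/(2*r + 2*(2 + r)²)) = -7/2 + r + 1/(2*r + 2*(2 + r)²))
(8977 - 37586)*(o(118) + z(92)) = (8977 - 37586)*((-27 - 27*118 + 2*118³ + 3*118²)/(2*(4 + 118² + 5*118)) + 92²) = -28609*((-27 - 3186 + 2*1643032 + 3*13924)/(2*(4 + 13924 + 590)) + 8464) = -28609*((½)*(-27 - 3186 + 3286064 + 41772)/14518 + 8464) = -28609*((½)*(1/14518)*3324623 + 8464) = -28609*(3324623/29036 + 8464) = -28609*249085327/29036 = -16688716909/68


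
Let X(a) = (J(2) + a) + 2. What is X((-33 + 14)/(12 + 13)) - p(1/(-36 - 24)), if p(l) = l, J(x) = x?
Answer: 977/300 ≈ 3.2567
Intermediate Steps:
X(a) = 4 + a (X(a) = (2 + a) + 2 = 4 + a)
X((-33 + 14)/(12 + 13)) - p(1/(-36 - 24)) = (4 + (-33 + 14)/(12 + 13)) - 1/(-36 - 24) = (4 - 19/25) - 1/(-60) = (4 - 19*1/25) - 1*(-1/60) = (4 - 19/25) + 1/60 = 81/25 + 1/60 = 977/300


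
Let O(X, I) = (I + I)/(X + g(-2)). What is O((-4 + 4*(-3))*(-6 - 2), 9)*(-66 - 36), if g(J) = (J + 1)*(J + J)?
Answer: -153/11 ≈ -13.909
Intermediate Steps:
g(J) = 2*J*(1 + J) (g(J) = (1 + J)*(2*J) = 2*J*(1 + J))
O(X, I) = 2*I/(4 + X) (O(X, I) = (I + I)/(X + 2*(-2)*(1 - 2)) = (2*I)/(X + 2*(-2)*(-1)) = (2*I)/(X + 4) = (2*I)/(4 + X) = 2*I/(4 + X))
O((-4 + 4*(-3))*(-6 - 2), 9)*(-66 - 36) = (2*9/(4 + (-4 + 4*(-3))*(-6 - 2)))*(-66 - 36) = (2*9/(4 + (-4 - 12)*(-8)))*(-102) = (2*9/(4 - 16*(-8)))*(-102) = (2*9/(4 + 128))*(-102) = (2*9/132)*(-102) = (2*9*(1/132))*(-102) = (3/22)*(-102) = -153/11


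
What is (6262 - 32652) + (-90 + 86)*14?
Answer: -26446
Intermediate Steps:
(6262 - 32652) + (-90 + 86)*14 = -26390 - 4*14 = -26390 - 56 = -26446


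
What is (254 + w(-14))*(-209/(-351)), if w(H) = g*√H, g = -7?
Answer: 53086/351 - 1463*I*√14/351 ≈ 151.24 - 15.596*I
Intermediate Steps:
w(H) = -7*√H
(254 + w(-14))*(-209/(-351)) = (254 - 7*I*√14)*(-209/(-351)) = (254 - 7*I*√14)*(-209*(-1/351)) = (254 - 7*I*√14)*(209/351) = 53086/351 - 1463*I*√14/351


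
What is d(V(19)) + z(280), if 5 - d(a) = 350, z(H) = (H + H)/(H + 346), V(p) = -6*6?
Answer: -107705/313 ≈ -344.11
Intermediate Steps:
V(p) = -36
z(H) = 2*H/(346 + H) (z(H) = (2*H)/(346 + H) = 2*H/(346 + H))
d(a) = -345 (d(a) = 5 - 1*350 = 5 - 350 = -345)
d(V(19)) + z(280) = -345 + 2*280/(346 + 280) = -345 + 2*280/626 = -345 + 2*280*(1/626) = -345 + 280/313 = -107705/313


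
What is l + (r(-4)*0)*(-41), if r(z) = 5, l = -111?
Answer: -111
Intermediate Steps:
l + (r(-4)*0)*(-41) = -111 + (5*0)*(-41) = -111 + 0*(-41) = -111 + 0 = -111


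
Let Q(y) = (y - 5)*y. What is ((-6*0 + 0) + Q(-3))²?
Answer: 576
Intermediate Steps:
Q(y) = y*(-5 + y) (Q(y) = (-5 + y)*y = y*(-5 + y))
((-6*0 + 0) + Q(-3))² = ((-6*0 + 0) - 3*(-5 - 3))² = ((0 + 0) - 3*(-8))² = (0 + 24)² = 24² = 576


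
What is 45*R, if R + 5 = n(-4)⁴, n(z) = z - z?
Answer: -225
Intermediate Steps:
n(z) = 0
R = -5 (R = -5 + 0⁴ = -5 + 0 = -5)
45*R = 45*(-5) = -225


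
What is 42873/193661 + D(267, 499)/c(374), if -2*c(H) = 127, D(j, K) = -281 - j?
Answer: 217697327/24594947 ≈ 8.8513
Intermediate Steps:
c(H) = -127/2 (c(H) = -½*127 = -127/2)
42873/193661 + D(267, 499)/c(374) = 42873/193661 + (-281 - 1*267)/(-127/2) = 42873*(1/193661) + (-281 - 267)*(-2/127) = 42873/193661 - 548*(-2/127) = 42873/193661 + 1096/127 = 217697327/24594947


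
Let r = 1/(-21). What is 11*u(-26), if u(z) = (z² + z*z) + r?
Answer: 312301/21 ≈ 14871.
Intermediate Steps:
r = -1/21 ≈ -0.047619
u(z) = -1/21 + 2*z² (u(z) = (z² + z*z) - 1/21 = (z² + z²) - 1/21 = 2*z² - 1/21 = -1/21 + 2*z²)
11*u(-26) = 11*(-1/21 + 2*(-26)²) = 11*(-1/21 + 2*676) = 11*(-1/21 + 1352) = 11*(28391/21) = 312301/21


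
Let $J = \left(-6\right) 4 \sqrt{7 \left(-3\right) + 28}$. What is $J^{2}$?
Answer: $4032$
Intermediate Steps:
$J = - 24 \sqrt{7}$ ($J = - 24 \sqrt{-21 + 28} = - 24 \sqrt{7} \approx -63.498$)
$J^{2} = \left(- 24 \sqrt{7}\right)^{2} = 4032$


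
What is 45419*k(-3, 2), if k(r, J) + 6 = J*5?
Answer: 181676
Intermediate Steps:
k(r, J) = -6 + 5*J (k(r, J) = -6 + J*5 = -6 + 5*J)
45419*k(-3, 2) = 45419*(-6 + 5*2) = 45419*(-6 + 10) = 45419*4 = 181676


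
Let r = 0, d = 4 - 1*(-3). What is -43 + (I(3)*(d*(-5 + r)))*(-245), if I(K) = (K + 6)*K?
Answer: 231482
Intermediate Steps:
d = 7 (d = 4 + 3 = 7)
I(K) = K*(6 + K) (I(K) = (6 + K)*K = K*(6 + K))
-43 + (I(3)*(d*(-5 + r)))*(-245) = -43 + ((3*(6 + 3))*(7*(-5 + 0)))*(-245) = -43 + ((3*9)*(7*(-5)))*(-245) = -43 + (27*(-35))*(-245) = -43 - 945*(-245) = -43 + 231525 = 231482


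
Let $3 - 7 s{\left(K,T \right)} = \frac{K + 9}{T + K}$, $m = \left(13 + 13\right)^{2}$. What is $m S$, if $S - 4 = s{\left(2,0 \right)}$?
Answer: $\frac{17238}{7} \approx 2462.6$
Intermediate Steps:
$m = 676$ ($m = 26^{2} = 676$)
$s{\left(K,T \right)} = \frac{3}{7} - \frac{9 + K}{7 \left(K + T\right)}$ ($s{\left(K,T \right)} = \frac{3}{7} - \frac{\left(K + 9\right) \frac{1}{T + K}}{7} = \frac{3}{7} - \frac{\left(9 + K\right) \frac{1}{K + T}}{7} = \frac{3}{7} - \frac{\frac{1}{K + T} \left(9 + K\right)}{7} = \frac{3}{7} - \frac{9 + K}{7 \left(K + T\right)}$)
$S = \frac{51}{14}$ ($S = 4 + \frac{-9 + 2 \cdot 2 + 3 \cdot 0}{7 \left(2 + 0\right)} = 4 + \frac{-9 + 4 + 0}{7 \cdot 2} = 4 + \frac{1}{7} \cdot \frac{1}{2} \left(-5\right) = 4 - \frac{5}{14} = \frac{51}{14} \approx 3.6429$)
$m S = 676 \cdot \frac{51}{14} = \frac{17238}{7}$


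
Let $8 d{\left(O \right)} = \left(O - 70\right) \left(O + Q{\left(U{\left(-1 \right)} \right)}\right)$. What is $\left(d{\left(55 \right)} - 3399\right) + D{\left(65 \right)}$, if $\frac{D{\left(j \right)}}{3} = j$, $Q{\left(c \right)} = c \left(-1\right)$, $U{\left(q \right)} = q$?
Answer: $-3309$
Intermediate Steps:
$Q{\left(c \right)} = - c$
$D{\left(j \right)} = 3 j$
$d{\left(O \right)} = \frac{\left(1 + O\right) \left(-70 + O\right)}{8}$ ($d{\left(O \right)} = \frac{\left(O - 70\right) \left(O - -1\right)}{8} = \frac{\left(-70 + O\right) \left(O + 1\right)}{8} = \frac{\left(-70 + O\right) \left(1 + O\right)}{8} = \frac{\left(1 + O\right) \left(-70 + O\right)}{8}$)
$\left(d{\left(55 \right)} - 3399\right) + D{\left(65 \right)} = \left(\left(- \frac{35}{4} - \frac{3795}{8} + \frac{55^{2}}{8}\right) - 3399\right) + 3 \cdot 65 = \left(\left(- \frac{35}{4} - \frac{3795}{8} + \frac{1}{8} \cdot 3025\right) - 3399\right) + 195 = \left(\left(- \frac{35}{4} - \frac{3795}{8} + \frac{3025}{8}\right) - 3399\right) + 195 = \left(-105 - 3399\right) + 195 = -3504 + 195 = -3309$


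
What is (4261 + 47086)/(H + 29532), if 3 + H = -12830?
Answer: 51347/16699 ≈ 3.0749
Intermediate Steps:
H = -12833 (H = -3 - 12830 = -12833)
(4261 + 47086)/(H + 29532) = (4261 + 47086)/(-12833 + 29532) = 51347/16699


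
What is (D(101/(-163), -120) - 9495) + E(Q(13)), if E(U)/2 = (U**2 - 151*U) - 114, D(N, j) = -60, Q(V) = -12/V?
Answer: -1605927/169 ≈ -9502.5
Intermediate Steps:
E(U) = -228 - 302*U + 2*U**2 (E(U) = 2*((U**2 - 151*U) - 114) = 2*(-114 + U**2 - 151*U) = -228 - 302*U + 2*U**2)
(D(101/(-163), -120) - 9495) + E(Q(13)) = (-60 - 9495) + (-228 - (-3624)/13 + 2*(-12/13)**2) = -9555 + (-228 - (-3624)/13 + 2*(-12*1/13)**2) = -9555 + (-228 - 302*(-12/13) + 2*(-12/13)**2) = -9555 + (-228 + 3624/13 + 2*(144/169)) = -9555 + (-228 + 3624/13 + 288/169) = -9555 + 8868/169 = -1605927/169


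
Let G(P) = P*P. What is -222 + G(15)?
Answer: 3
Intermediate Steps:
G(P) = P²
-222 + G(15) = -222 + 15² = -222 + 225 = 3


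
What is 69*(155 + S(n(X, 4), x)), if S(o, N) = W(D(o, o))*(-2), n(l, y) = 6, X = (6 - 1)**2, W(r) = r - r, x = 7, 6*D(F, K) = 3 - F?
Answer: 10695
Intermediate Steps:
D(F, K) = 1/2 - F/6 (D(F, K) = (3 - F)/6 = 1/2 - F/6)
W(r) = 0
X = 25 (X = 5**2 = 25)
S(o, N) = 0 (S(o, N) = 0*(-2) = 0)
69*(155 + S(n(X, 4), x)) = 69*(155 + 0) = 69*155 = 10695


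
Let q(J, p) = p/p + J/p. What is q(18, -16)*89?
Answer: -89/8 ≈ -11.125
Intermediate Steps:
q(J, p) = 1 + J/p
q(18, -16)*89 = ((18 - 16)/(-16))*89 = -1/16*2*89 = -1/8*89 = -89/8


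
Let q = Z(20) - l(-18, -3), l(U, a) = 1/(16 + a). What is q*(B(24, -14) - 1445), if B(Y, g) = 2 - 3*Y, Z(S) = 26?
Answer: -510555/13 ≈ -39273.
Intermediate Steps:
q = 337/13 (q = 26 - 1/(16 - 3) = 26 - 1/13 = 337/13 ≈ 25.923)
q*(B(24, -14) - 1445) = 337*((2 - 3*24) - 1445)/13 = 337*((2 - 72) - 1445)/13 = 337*(-70 - 1445)/13 = (337/13)*(-1515) = -510555/13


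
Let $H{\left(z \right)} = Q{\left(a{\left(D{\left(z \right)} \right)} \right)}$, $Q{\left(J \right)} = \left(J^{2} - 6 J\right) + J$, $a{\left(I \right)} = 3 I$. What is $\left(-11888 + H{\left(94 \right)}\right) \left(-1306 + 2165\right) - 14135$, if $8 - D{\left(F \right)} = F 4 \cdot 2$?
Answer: $4278747329$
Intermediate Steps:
$D{\left(F \right)} = 8 - 8 F$ ($D{\left(F \right)} = 8 - F 4 \cdot 2 = 8 - 4 F 2 = 8 - 8 F$)
$Q{\left(J \right)} = J^{2} - 5 J$
$H{\left(z \right)} = \left(19 - 24 z\right) \left(24 - 24 z\right)$ ($H{\left(z \right)} = 3 \left(8 - 8 z\right) \left(-5 + 3 \left(8 - 8 z\right)\right) = \left(24 - 24 z\right) \left(-5 - \left(-24 + 24 z\right)\right) = \left(24 - 24 z\right) \left(19 - 24 z\right) = \left(19 - 24 z\right) \left(24 - 24 z\right)$)
$\left(-11888 + H{\left(94 \right)}\right) \left(-1306 + 2165\right) - 14135 = \left(-11888 + 24 \left(-1 + 94\right) \left(-19 + 24 \cdot 94\right)\right) \left(-1306 + 2165\right) - 14135 = \left(-11888 + 24 \cdot 93 \left(-19 + 2256\right)\right) 859 - 14135 = \left(-11888 + 24 \cdot 93 \cdot 2237\right) 859 - 14135 = \left(-11888 + 4992984\right) 859 - 14135 = 4981096 \cdot 859 - 14135 = 4278761464 - 14135 = 4278747329$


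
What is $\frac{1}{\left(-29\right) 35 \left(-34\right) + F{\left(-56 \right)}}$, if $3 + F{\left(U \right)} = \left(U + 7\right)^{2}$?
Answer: $\frac{1}{36908} \approx 2.7094 \cdot 10^{-5}$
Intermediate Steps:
$F{\left(U \right)} = -3 + \left(7 + U\right)^{2}$ ($F{\left(U \right)} = -3 + \left(U + 7\right)^{2} = -3 + \left(7 + U\right)^{2}$)
$\frac{1}{\left(-29\right) 35 \left(-34\right) + F{\left(-56 \right)}} = \frac{1}{\left(-29\right) 35 \left(-34\right) - \left(3 - \left(7 - 56\right)^{2}\right)} = \frac{1}{\left(-1015\right) \left(-34\right) - \left(3 - \left(-49\right)^{2}\right)} = \frac{1}{34510 + \left(-3 + 2401\right)} = \frac{1}{34510 + 2398} = \frac{1}{36908}$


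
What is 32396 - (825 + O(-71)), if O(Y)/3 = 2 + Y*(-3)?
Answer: 30926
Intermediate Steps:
O(Y) = 6 - 9*Y (O(Y) = 3*(2 + Y*(-3)) = 3*(2 - 3*Y) = 6 - 9*Y)
32396 - (825 + O(-71)) = 32396 - (825 + (6 - 9*(-71))) = 32396 - (825 + (6 + 639)) = 32396 - (825 + 645) = 32396 - 1*1470 = 32396 - 1470 = 30926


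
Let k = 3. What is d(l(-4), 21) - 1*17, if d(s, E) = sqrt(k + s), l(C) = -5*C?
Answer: -17 + sqrt(23) ≈ -12.204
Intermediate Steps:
d(s, E) = sqrt(3 + s)
d(l(-4), 21) - 1*17 = sqrt(3 - 5*(-4)) - 1*17 = sqrt(3 + 20) - 17 = sqrt(23) - 17 = -17 + sqrt(23)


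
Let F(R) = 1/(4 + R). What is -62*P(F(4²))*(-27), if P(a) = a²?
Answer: 837/200 ≈ 4.1850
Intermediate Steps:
-62*P(F(4²))*(-27) = -62/(4 + 4²)²*(-27) = -62/(4 + 16)²*(-27) = -62*(1/20)²*(-27) = -62*1/400*(-27) = -31/200*(-27) = 837/200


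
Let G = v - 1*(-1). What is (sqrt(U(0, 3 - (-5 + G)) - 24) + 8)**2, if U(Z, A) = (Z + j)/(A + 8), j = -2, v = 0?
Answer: (120 + I*sqrt(5430))**2/225 ≈ 39.867 + 78.601*I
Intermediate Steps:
G = 1 (G = 0 - 1*(-1) = 0 + 1 = 1)
U(Z, A) = (-2 + Z)/(8 + A) (U(Z, A) = (Z - 2)/(A + 8) = (-2 + Z)/(8 + A))
(sqrt(U(0, 3 - (-5 + G)) - 24) + 8)**2 = (sqrt((-2 + 0)/(8 + (3 - (-5 + 1))) - 24) + 8)**2 = (sqrt(-2/(8 + (3 - 1*(-4))) - 24) + 8)**2 = (sqrt(-2/(8 + (3 + 4)) - 24) + 8)**2 = (sqrt(-2/(8 + 7) - 24) + 8)**2 = (sqrt(-2/15 - 24) + 8)**2 = (sqrt(-362/15) + 8)**2 = (I*sqrt(5430)/15 + 8)**2 = (8 + I*sqrt(5430)/15)**2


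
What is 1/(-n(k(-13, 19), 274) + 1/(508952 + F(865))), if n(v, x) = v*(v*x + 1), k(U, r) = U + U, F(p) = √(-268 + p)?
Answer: -15990744612850678/2961453920779300900079 + √597/8884361762337902700237 ≈ -5.3996e-6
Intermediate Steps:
k(U, r) = 2*U
n(v, x) = v*(1 + v*x)
1/(-n(k(-13, 19), 274) + 1/(508952 + F(865))) = 1/(-2*(-13)*(1 + (2*(-13))*274) + 1/(508952 + √(-268 + 865))) = 1/(-(-26)*(1 - 26*274) + 1/(508952 + √597)) = 1/(-(-26)*(1 - 7124) + 1/(508952 + √597)) = 1/(-(-26)*(-7123) + 1/(508952 + √597)) = 1/(-1*185198 + 1/(508952 + √597)) = 1/(-185198 + 1/(508952 + √597))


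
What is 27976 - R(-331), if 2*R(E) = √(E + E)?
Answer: 27976 - I*√662/2 ≈ 27976.0 - 12.865*I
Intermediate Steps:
R(E) = √2*√E/2 (R(E) = √(E + E)/2 = √(2*E)/2 = (√2*√E)/2 = √2*√E/2)
27976 - R(-331) = 27976 - √2*√(-331)/2 = 27976 - √2*I*√331/2 = 27976 - I*√662/2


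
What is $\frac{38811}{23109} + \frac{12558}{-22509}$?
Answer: $\frac{64821553}{57795609} \approx 1.1216$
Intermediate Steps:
$\frac{38811}{23109} + \frac{12558}{-22509} = 38811 \cdot \frac{1}{23109} + 12558 \left(- \frac{1}{22509}\right) = \frac{12937}{7703} - \frac{4186}{7503} = \frac{64821553}{57795609}$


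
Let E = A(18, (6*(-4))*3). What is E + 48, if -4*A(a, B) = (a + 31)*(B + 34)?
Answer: 1027/2 ≈ 513.50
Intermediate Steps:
A(a, B) = -(31 + a)*(34 + B)/4 (A(a, B) = -(a + 31)*(B + 34)/4 = -(31 + a)*(34 + B)/4)
E = 931/2 (E = -527/2 - 31*6*(-4)*3/4 - 17/2*18 - ¼*(6*(-4))*3*18 = -527/2 - (-186)*3 - 153 - ¼*(-24*3)*18 = -527/2 - 31/4*(-72) - 153 - ¼*(-72)*18 = -527/2 + 558 - 153 + 324 = 931/2 ≈ 465.50)
E + 48 = 931/2 + 48 = 1027/2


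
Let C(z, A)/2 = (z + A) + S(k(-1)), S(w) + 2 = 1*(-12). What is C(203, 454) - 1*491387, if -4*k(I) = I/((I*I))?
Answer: -490101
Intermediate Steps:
k(I) = -1/(4*I) (k(I) = -I/(4*(I*I)) = -I/(4*(I²)) = -I/(4*I²) = -1/(4*I))
S(w) = -14 (S(w) = -2 + 1*(-12) = -2 - 12 = -14)
C(z, A) = -28 + 2*A + 2*z (C(z, A) = 2*((z + A) - 14) = 2*((A + z) - 14) = 2*(-14 + A + z) = -28 + 2*A + 2*z)
C(203, 454) - 1*491387 = (-28 + 2*454 + 2*203) - 1*491387 = (-28 + 908 + 406) - 491387 = 1286 - 491387 = -490101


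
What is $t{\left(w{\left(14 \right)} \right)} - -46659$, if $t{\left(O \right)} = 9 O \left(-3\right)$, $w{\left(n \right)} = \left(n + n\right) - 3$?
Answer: $45984$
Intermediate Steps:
$w{\left(n \right)} = -3 + 2 n$ ($w{\left(n \right)} = 2 n - 3 = -3 + 2 n$)
$t{\left(O \right)} = - 27 O$
$t{\left(w{\left(14 \right)} \right)} - -46659 = - 27 \left(-3 + 2 \cdot 14\right) - -46659 = - 27 \left(-3 + 28\right) + 46659 = \left(-27\right) 25 + 46659 = -675 + 46659 = 45984$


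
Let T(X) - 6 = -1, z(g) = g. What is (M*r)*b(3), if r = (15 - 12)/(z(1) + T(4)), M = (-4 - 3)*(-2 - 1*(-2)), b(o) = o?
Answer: 0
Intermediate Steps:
T(X) = 5 (T(X) = 6 - 1 = 5)
M = 0 (M = -7*(-2 + 2) = -7*0 = 0)
r = 1/2 (r = (15 - 12)/(1 + 5) = 3/6 = 3*(1/6) = 1/2 ≈ 0.50000)
(M*r)*b(3) = (0*(1/2))*3 = 0*3 = 0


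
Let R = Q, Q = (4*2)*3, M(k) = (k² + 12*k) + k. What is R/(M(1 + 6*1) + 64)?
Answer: 2/17 ≈ 0.11765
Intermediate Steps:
M(k) = k² + 13*k
Q = 24 (Q = 8*3 = 24)
R = 24
R/(M(1 + 6*1) + 64) = 24/((1 + 6*1)*(13 + (1 + 6*1)) + 64) = 24/((1 + 6)*(13 + (1 + 6)) + 64) = 24/(7*(13 + 7) + 64) = 24/(7*20 + 64) = 24/(140 + 64) = 24/204 = (1/204)*24 = 2/17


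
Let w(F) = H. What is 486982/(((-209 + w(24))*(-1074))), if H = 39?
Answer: 14323/5370 ≈ 2.6672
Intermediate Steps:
w(F) = 39
486982/(((-209 + w(24))*(-1074))) = 486982/(((-209 + 39)*(-1074))) = 486982/((-170*(-1074))) = 486982/182580 = 486982*(1/182580) = 14323/5370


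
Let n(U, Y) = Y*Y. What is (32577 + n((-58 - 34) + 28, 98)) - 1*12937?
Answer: 29244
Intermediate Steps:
n(U, Y) = Y**2
(32577 + n((-58 - 34) + 28, 98)) - 1*12937 = (32577 + 98**2) - 1*12937 = (32577 + 9604) - 12937 = 42181 - 12937 = 29244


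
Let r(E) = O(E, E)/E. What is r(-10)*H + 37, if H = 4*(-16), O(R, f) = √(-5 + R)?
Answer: 37 + 32*I*√15/5 ≈ 37.0 + 24.787*I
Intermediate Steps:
H = -64
r(E) = √(-5 + E)/E
r(-10)*H + 37 = (√(-5 - 10)/(-10))*(-64) + 37 = -I*√15/10*(-64) + 37 = 32*I*√15/5 + 37 = 37 + 32*I*√15/5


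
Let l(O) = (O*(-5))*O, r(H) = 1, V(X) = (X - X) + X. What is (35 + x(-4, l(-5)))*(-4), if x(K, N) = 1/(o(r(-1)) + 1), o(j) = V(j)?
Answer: -142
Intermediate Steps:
V(X) = X (V(X) = 0 + X = X)
l(O) = -5*O² (l(O) = (-5*O)*O = -5*O²)
o(j) = j
x(K, N) = ½ (x(K, N) = 1/(1 + 1) = 1/2 = ½)
(35 + x(-4, l(-5)))*(-4) = (35 + ½)*(-4) = (71/2)*(-4) = -142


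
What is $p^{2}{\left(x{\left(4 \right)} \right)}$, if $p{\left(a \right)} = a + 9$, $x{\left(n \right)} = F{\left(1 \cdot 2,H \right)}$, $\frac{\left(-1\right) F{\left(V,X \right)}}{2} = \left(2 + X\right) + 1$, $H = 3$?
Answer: $9$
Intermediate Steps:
$F{\left(V,X \right)} = -6 - 2 X$ ($F{\left(V,X \right)} = - 2 \left(\left(2 + X\right) + 1\right) = - 2 \left(3 + X\right) = -6 - 2 X$)
$x{\left(n \right)} = -12$ ($x{\left(n \right)} = -6 - 6 = -12$)
$p{\left(a \right)} = 9 + a$
$p^{2}{\left(x{\left(4 \right)} \right)} = \left(9 - 12\right)^{2} = \left(-3\right)^{2} = 9$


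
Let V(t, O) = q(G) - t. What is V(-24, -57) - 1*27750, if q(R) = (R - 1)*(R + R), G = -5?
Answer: -27666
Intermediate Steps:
q(R) = 2*R*(-1 + R) (q(R) = (-1 + R)*(2*R) = 2*R*(-1 + R))
V(t, O) = 60 - t (V(t, O) = 2*(-5)*(-1 - 5) - t = 2*(-5)*(-6) - t = 60 - t)
V(-24, -57) - 1*27750 = (60 - 1*(-24)) - 1*27750 = (60 + 24) - 27750 = 84 - 27750 = -27666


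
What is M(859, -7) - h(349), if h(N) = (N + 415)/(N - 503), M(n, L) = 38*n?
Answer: 2513816/77 ≈ 32647.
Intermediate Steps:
h(N) = (415 + N)/(-503 + N)
M(859, -7) - h(349) = 38*859 - (415 + 349)/(-503 + 349) = 32642 - 764/(-154) = 32642 - (-1)*764/154 = 32642 - 1*(-382/77) = 32642 + 382/77 = 2513816/77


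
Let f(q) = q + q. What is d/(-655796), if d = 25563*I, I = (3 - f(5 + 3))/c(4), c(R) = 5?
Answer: 332319/3278980 ≈ 0.10135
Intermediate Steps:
f(q) = 2*q
I = -13/5 (I = (3 - 2*(5 + 3))/5 = (3 - 2*8)*(⅕) = (3 - 1*16)*(⅕) = (3 - 16)*(⅕) = -13*⅕ = -13/5 ≈ -2.6000)
d = -332319/5 (d = 25563*(-13/5) = -332319/5 ≈ -66464.)
d/(-655796) = -332319/5/(-655796) = -332319/5*(-1/655796) = 332319/3278980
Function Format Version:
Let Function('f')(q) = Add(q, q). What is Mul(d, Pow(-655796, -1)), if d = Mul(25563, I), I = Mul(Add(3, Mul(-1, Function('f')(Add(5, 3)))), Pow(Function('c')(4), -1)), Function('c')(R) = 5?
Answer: Rational(332319, 3278980) ≈ 0.10135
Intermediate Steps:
Function('f')(q) = Mul(2, q)
I = Rational(-13, 5) (I = Mul(Add(3, Mul(-1, Mul(2, Add(5, 3)))), Pow(5, -1)) = Mul(Add(3, Mul(-1, Mul(2, 8))), Rational(1, 5)) = Mul(Add(3, Mul(-1, 16)), Rational(1, 5)) = Mul(Add(3, -16), Rational(1, 5)) = Mul(-13, Rational(1, 5)) = Rational(-13, 5) ≈ -2.6000)
d = Rational(-332319, 5) (d = Mul(25563, Rational(-13, 5)) = Rational(-332319, 5) ≈ -66464.)
Mul(d, Pow(-655796, -1)) = Mul(Rational(-332319, 5), Pow(-655796, -1)) = Mul(Rational(-332319, 5), Rational(-1, 655796)) = Rational(332319, 3278980)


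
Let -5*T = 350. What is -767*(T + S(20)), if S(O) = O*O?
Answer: -253110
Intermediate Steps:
T = -70 (T = -⅕*350 = -70)
S(O) = O²
-767*(T + S(20)) = -767*(-70 + 20²) = -767*(-70 + 400) = -767*330 = -253110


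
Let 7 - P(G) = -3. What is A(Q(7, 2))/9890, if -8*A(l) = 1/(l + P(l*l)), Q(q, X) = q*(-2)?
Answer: 1/316480 ≈ 3.1598e-6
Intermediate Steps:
P(G) = 10 (P(G) = 7 - 1*(-3) = 7 + 3 = 10)
Q(q, X) = -2*q
A(l) = -1/(8*(10 + l)) (A(l) = -1/(8*(l + 10)) = -1/(8*(10 + l)))
A(Q(7, 2))/9890 = -1/(80 + 8*(-2*7))/9890 = -1/(80 + 8*(-14))*(1/9890) = -1/(80 - 112)*(1/9890) = -1/(-32)*(1/9890) = -1*(-1/32)*(1/9890) = (1/32)*(1/9890) = 1/316480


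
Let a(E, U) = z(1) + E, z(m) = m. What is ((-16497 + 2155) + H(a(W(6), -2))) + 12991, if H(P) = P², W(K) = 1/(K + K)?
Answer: -194375/144 ≈ -1349.8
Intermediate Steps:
W(K) = 1/(2*K)
a(E, U) = 1 + E
((-16497 + 2155) + H(a(W(6), -2))) + 12991 = ((-16497 + 2155) + (1 + (½)/6)²) + 12991 = (-14342 + (1 + (½)*(⅙))²) + 12991 = (-14342 + (1 + 1/12)²) + 12991 = (-14342 + (13/12)²) + 12991 = (-14342 + 169/144) + 12991 = -2065079/144 + 12991 = -194375/144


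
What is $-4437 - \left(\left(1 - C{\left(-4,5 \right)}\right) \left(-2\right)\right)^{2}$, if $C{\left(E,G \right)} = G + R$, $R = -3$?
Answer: $-4441$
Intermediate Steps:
$C{\left(E,G \right)} = -3 + G$ ($C{\left(E,G \right)} = G - 3 = -3 + G$)
$-4437 - \left(\left(1 - C{\left(-4,5 \right)}\right) \left(-2\right)\right)^{2} = -4437 - \left(\left(1 - \left(-3 + 5\right)\right) \left(-2\right)\right)^{2} = -4437 - \left(\left(1 - 2\right) \left(-2\right)\right)^{2} = -4437 - \left(\left(-1\right) \left(-2\right)\right)^{2} = -4437 - 2^{2} = -4437 - 4 = -4441$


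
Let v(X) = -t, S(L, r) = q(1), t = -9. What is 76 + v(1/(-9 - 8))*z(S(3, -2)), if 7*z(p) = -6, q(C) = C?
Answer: 478/7 ≈ 68.286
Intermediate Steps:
S(L, r) = 1
z(p) = -6/7 (z(p) = (⅐)*(-6) = -6/7)
v(X) = 9 (v(X) = -1*(-9) = 9)
76 + v(1/(-9 - 8))*z(S(3, -2)) = 76 + 9*(-6/7) = 76 - 54/7 = 478/7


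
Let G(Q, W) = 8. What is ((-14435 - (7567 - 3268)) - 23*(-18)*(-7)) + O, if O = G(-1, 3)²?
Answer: -21568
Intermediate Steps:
O = 64 (O = 8² = 64)
((-14435 - (7567 - 3268)) - 23*(-18)*(-7)) + O = ((-14435 - (7567 - 3268)) - 23*(-18)*(-7)) + 64 = ((-14435 - 1*4299) + 414*(-7)) + 64 = ((-14435 - 4299) - 2898) + 64 = (-18734 - 2898) + 64 = -21632 + 64 = -21568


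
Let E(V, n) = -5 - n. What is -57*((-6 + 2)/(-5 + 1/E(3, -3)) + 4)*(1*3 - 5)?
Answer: 5928/11 ≈ 538.91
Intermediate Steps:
-57*((-6 + 2)/(-5 + 1/E(3, -3)) + 4)*(1*3 - 5) = -57*((-6 + 2)/(-5 + 1/(-5 - 1*(-3))) + 4)*(1*3 - 5) = -57*(-4/(-5 + 1/(-5 + 3)) + 4)*(3 - 5) = -57*(-4/(-5 + 1/(-2)) + 4)*(-2) = -57*(-4/(-5 - 1/2) + 4)*(-2) = -57*(-4/(-11/2) + 4)*(-2) = -57*(-4*(-2/11) + 4)*(-2) = -57*(8/11 + 4)*(-2) = -2964*(-2)/11 = -57*(-104/11) = 5928/11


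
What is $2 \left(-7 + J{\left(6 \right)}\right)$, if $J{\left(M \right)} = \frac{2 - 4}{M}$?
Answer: $- \frac{44}{3} \approx -14.667$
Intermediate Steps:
$J{\left(M \right)} = - \frac{2}{M}$ ($J{\left(M \right)} = \frac{2 - 4}{M} = - \frac{2}{M}$)
$2 \left(-7 + J{\left(6 \right)}\right) = 2 \left(-7 - \frac{2}{6}\right) = 2 \left(-7 - \frac{1}{3}\right) = 2 \left(- \frac{22}{3}\right) = - \frac{44}{3}$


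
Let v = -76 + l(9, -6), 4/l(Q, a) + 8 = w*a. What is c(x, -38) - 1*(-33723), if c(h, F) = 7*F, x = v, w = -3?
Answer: 33457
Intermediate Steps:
l(Q, a) = 4/(-8 - 3*a)
v = -378/5 (v = -76 + 4/(-8 - 3*(-6)) = -76 + 4/(-8 + 18) = -76 + 4/10 = -76 + 4*(⅒) = -76 + ⅖ = -378/5 ≈ -75.600)
x = -378/5 ≈ -75.600
c(x, -38) - 1*(-33723) = 7*(-38) - 1*(-33723) = -266 + 33723 = 33457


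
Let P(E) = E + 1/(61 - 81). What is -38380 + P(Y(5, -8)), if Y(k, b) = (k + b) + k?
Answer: -767561/20 ≈ -38378.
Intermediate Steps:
Y(k, b) = b + 2*k (Y(k, b) = (b + k) + k = b + 2*k)
P(E) = -1/20 + E (P(E) = E + 1/(-20) = E - 1/20 = -1/20 + E)
-38380 + P(Y(5, -8)) = -38380 + (-1/20 + (-8 + 2*5)) = -38380 + (-1/20 + (-8 + 10)) = -38380 + (-1/20 + 2) = -38380 + 39/20 = -767561/20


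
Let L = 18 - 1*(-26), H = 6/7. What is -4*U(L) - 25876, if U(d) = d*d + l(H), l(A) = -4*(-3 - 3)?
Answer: -33716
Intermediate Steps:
H = 6/7 (H = 6*(⅐) = 6/7 ≈ 0.85714)
l(A) = 24 (l(A) = -4*(-6) = 24)
L = 44 (L = 18 + 26 = 44)
U(d) = 24 + d² (U(d) = d*d + 24 = d² + 24 = 24 + d²)
-4*U(L) - 25876 = -4*(24 + 44²) - 25876 = -4*(24 + 1936) - 25876 = -4*1960 - 25876 = -7840 - 25876 = -33716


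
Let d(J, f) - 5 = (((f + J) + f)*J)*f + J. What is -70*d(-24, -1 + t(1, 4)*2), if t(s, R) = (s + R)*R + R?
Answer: 5528530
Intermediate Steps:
t(s, R) = R + R*(R + s) (t(s, R) = (R + s)*R + R = R*(R + s) + R = R + R*(R + s))
d(J, f) = 5 + J + J*f*(J + 2*f) (d(J, f) = 5 + ((((f + J) + f)*J)*f + J) = 5 + ((((J + f) + f)*J)*f + J) = 5 + (((J + 2*f)*J)*f + J) = 5 + ((J*(J + 2*f))*f + J) = 5 + (J*f*(J + 2*f) + J) = 5 + (J + J*f*(J + 2*f)) = 5 + J + J*f*(J + 2*f))
-70*d(-24, -1 + t(1, 4)*2) = -70*(5 - 24 + (-1 + (4*(1 + 4 + 1))*2)*(-24)² + 2*(-24)*(-1 + (4*(1 + 4 + 1))*2)²) = -70*(5 - 24 + (-1 + (4*6)*2)*576 + 2*(-24)*(-1 + (4*6)*2)²) = -70*(5 - 24 + (-1 + 24*2)*576 + 2*(-24)*(-1 + 24*2)²) = -70*(5 - 24 + (-1 + 48)*576 + 2*(-24)*(-1 + 48)²) = -70*(5 - 24 + 47*576 + 2*(-24)*47²) = -70*(5 - 24 + 27072 + 2*(-24)*2209) = -70*(5 - 24 + 27072 - 106032) = -70*(-78979) = 5528530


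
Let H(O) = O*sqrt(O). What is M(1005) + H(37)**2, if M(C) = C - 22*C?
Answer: 29548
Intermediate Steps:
H(O) = O**(3/2)
M(C) = -21*C
M(1005) + H(37)**2 = -21*1005 + (37**(3/2))**2 = -21105 + (37*sqrt(37))**2 = -21105 + 50653 = 29548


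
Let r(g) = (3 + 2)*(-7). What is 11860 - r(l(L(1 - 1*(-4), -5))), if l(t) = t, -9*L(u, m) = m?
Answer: 11895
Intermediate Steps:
L(u, m) = -m/9
r(g) = -35 (r(g) = 5*(-7) = -35)
11860 - r(l(L(1 - 1*(-4), -5))) = 11860 - 1*(-35) = 11860 + 35 = 11895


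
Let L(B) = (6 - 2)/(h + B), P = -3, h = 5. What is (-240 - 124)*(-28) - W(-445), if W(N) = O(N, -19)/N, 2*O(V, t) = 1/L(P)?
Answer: 18141761/1780 ≈ 10192.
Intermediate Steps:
L(B) = 4/(5 + B) (L(B) = (6 - 2)/(5 + B) = 4/(5 + B))
O(V, t) = 1/4 (O(V, t) = 1/(2*((4/(5 - 3)))) = 1/(2*((4/2))) = 1/(2*((4*(1/2)))) = (1/2)/2 = (1/2)*(1/2) = 1/4)
W(N) = 1/(4*N)
(-240 - 124)*(-28) - W(-445) = (-240 - 124)*(-28) - 1/(4*(-445)) = -364*(-28) - (-1)/(4*445) = 10192 - 1*(-1/1780) = 10192 + 1/1780 = 18141761/1780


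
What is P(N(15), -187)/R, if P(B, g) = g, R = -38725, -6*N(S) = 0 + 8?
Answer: 187/38725 ≈ 0.0048289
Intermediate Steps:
N(S) = -4/3 (N(S) = -(0 + 8)/6 = -1/6*8 = -4/3)
P(N(15), -187)/R = -187/(-38725) = -187*(-1/38725) = 187/38725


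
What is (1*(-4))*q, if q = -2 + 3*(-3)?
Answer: 44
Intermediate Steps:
q = -11 (q = -2 - 9 = -11)
(1*(-4))*q = (1*(-4))*(-11) = -4*(-11) = 44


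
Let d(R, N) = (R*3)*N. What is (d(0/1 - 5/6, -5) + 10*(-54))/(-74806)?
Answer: 1055/149612 ≈ 0.0070516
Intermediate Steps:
d(R, N) = 3*N*R (d(R, N) = (3*R)*N = 3*N*R)
(d(0/1 - 5/6, -5) + 10*(-54))/(-74806) = (3*(-5)*(0/1 - 5/6) + 10*(-54))/(-74806) = (3*(-5)*(0*1 - 5*⅙) - 540)*(-1/74806) = (3*(-5)*(0 - ⅚) - 540)*(-1/74806) = (3*(-5)*(-⅚) - 540)*(-1/74806) = (25/2 - 540)*(-1/74806) = -1055/2*(-1/74806) = 1055/149612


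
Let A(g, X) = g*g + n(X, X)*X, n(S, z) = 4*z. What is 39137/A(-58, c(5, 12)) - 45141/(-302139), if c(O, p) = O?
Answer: 3993727489/348869832 ≈ 11.448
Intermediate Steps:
A(g, X) = g**2 + 4*X**2 (A(g, X) = g*g + (4*X)*X = g**2 + 4*X**2)
39137/A(-58, c(5, 12)) - 45141/(-302139) = 39137/((-58)**2 + 4*5**2) - 45141/(-302139) = 39137/(3364 + 4*25) - 45141*(-1/302139) = 39137/(3364 + 100) + 15047/100713 = 39137/3464 + 15047/100713 = 3993727489/348869832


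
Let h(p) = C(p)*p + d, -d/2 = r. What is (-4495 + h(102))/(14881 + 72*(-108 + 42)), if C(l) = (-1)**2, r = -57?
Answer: -4279/10129 ≈ -0.42245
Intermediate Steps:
C(l) = 1
d = 114 (d = -2*(-57) = 114)
h(p) = 114 + p (h(p) = 1*p + 114 = p + 114 = 114 + p)
(-4495 + h(102))/(14881 + 72*(-108 + 42)) = (-4495 + (114 + 102))/(14881 + 72*(-108 + 42)) = (-4495 + 216)/(14881 + 72*(-66)) = -4279/(14881 - 4752) = -4279/10129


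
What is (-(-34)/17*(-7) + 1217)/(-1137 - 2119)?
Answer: -1203/3256 ≈ -0.36947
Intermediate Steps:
(-(-34)/17*(-7) + 1217)/(-1137 - 2119) = (-(-34)/17*(-7) + 1217)/(-3256) = (-17*(-2/17)*(-7) + 1217)*(-1/3256) = (2*(-7) + 1217)*(-1/3256) = (-14 + 1217)*(-1/3256) = 1203*(-1/3256) = -1203/3256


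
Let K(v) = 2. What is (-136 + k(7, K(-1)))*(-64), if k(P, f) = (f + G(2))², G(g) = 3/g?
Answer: 7920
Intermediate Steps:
k(P, f) = (3/2 + f)² (k(P, f) = (f + 3/2)² = (3/2 + f)²)
(-136 + k(7, K(-1)))*(-64) = (-136 + (3 + 2*2)²/4)*(-64) = (-136 + (3 + 4)²/4)*(-64) = (-136 + (¼)*7²)*(-64) = (-136 + (¼)*49)*(-64) = (-136 + 49/4)*(-64) = -495/4*(-64) = 7920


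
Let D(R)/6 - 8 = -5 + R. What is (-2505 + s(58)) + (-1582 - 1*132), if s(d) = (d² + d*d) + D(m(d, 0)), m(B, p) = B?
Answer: 2875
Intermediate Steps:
D(R) = 18 + 6*R (D(R) = 48 + 6*(-5 + R) = 48 + (-30 + 6*R) = 18 + 6*R)
s(d) = 18 + 2*d² + 6*d (s(d) = (d² + d*d) + (18 + 6*d) = (d² + d²) + (18 + 6*d) = 2*d² + (18 + 6*d) = 18 + 2*d² + 6*d)
(-2505 + s(58)) + (-1582 - 1*132) = (-2505 + (18 + 2*58² + 6*58)) + (-1582 - 1*132) = (-2505 + (18 + 2*3364 + 348)) + (-1582 - 132) = (-2505 + (18 + 6728 + 348)) - 1714 = (-2505 + 7094) - 1714 = 4589 - 1714 = 2875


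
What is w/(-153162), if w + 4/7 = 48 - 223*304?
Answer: 237106/536067 ≈ 0.44231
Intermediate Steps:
w = -474212/7 (w = -4/7 + (48 - 223*304) = -4/7 + (48 - 67792) = -4/7 - 67744 = -474212/7 ≈ -67745.)
w/(-153162) = -474212/7/(-153162) = -474212/7*(-1/153162) = 237106/536067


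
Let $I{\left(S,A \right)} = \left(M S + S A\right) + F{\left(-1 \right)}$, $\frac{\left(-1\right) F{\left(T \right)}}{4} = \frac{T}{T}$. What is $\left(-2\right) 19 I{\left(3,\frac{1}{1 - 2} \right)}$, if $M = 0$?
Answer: $266$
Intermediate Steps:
$F{\left(T \right)} = -4$ ($F{\left(T \right)} = - 4 \frac{T}{T} = \left(-4\right) 1 = -4$)
$I{\left(S,A \right)} = -4 + A S$ ($I{\left(S,A \right)} = \left(0 S + S A\right) - 4 = \left(0 + A S\right) - 4 = A S - 4 = -4 + A S$)
$\left(-2\right) 19 I{\left(3,\frac{1}{1 - 2} \right)} = \left(-2\right) 19 \left(-4 + \frac{1}{1 - 2} \cdot 3\right) = - 38 \left(-4 + \frac{1}{-1} \cdot 3\right) = - 38 \left(-4 - 3\right) = \left(-38\right) \left(-7\right) = 266$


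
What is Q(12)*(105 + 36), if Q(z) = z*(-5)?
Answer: -8460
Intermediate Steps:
Q(z) = -5*z
Q(12)*(105 + 36) = (-5*12)*(105 + 36) = -60*141 = -8460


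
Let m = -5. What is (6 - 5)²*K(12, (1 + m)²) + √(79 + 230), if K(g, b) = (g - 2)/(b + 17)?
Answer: 10/33 + √309 ≈ 17.881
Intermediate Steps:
K(g, b) = (-2 + g)/(17 + b)
(6 - 5)²*K(12, (1 + m)²) + √(79 + 230) = (6 - 5)²*((-2 + 12)/(17 + (1 - 5)²)) + √(79 + 230) = 1²*(10/(17 + (-4)²)) + √309 = 1*(10/(17 + 16)) + √309 = 1*(10/33) + √309 = 10/33 + √309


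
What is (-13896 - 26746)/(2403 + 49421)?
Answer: -20321/25912 ≈ -0.78423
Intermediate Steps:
(-13896 - 26746)/(2403 + 49421) = -40642/51824 = -40642*1/51824 = -20321/25912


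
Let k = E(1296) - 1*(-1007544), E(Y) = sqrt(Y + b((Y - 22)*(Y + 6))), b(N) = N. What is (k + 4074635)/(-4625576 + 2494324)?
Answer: -5082179/2131252 - sqrt(415011)/1065626 ≈ -2.3852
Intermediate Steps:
E(Y) = sqrt(Y + (-22 + Y)*(6 + Y)) (E(Y) = sqrt(Y + (Y - 22)*(Y + 6)) = sqrt(Y + (-22 + Y)*(6 + Y)))
k = 1007544 + 2*sqrt(415011) (k = sqrt(-132 + 1296**2 - 15*1296) - 1*(-1007544) = sqrt(-132 + 1679616 - 19440) + 1007544 = sqrt(1660044) + 1007544 = 2*sqrt(415011) + 1007544 = 1007544 + 2*sqrt(415011) ≈ 1.0088e+6)
(k + 4074635)/(-4625576 + 2494324) = ((1007544 + 2*sqrt(415011)) + 4074635)/(-4625576 + 2494324) = (5082179 + 2*sqrt(415011))/(-2131252) = (5082179 + 2*sqrt(415011))*(-1/2131252) = -5082179/2131252 - sqrt(415011)/1065626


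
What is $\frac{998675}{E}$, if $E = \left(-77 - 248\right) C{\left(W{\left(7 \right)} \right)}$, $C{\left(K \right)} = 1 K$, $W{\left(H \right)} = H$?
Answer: $- \frac{39947}{91} \approx -438.98$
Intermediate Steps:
$C{\left(K \right)} = K$
$E = -2275$ ($E = \left(-77 - 248\right) 7 = \left(-325\right) 7 = -2275$)
$\frac{998675}{E} = \frac{998675}{-2275} = 998675 \left(- \frac{1}{2275}\right) = - \frac{39947}{91}$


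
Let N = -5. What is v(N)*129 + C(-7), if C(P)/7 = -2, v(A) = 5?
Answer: 631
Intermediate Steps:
C(P) = -14 (C(P) = 7*(-2) = -14)
v(N)*129 + C(-7) = 5*129 - 14 = 645 - 14 = 631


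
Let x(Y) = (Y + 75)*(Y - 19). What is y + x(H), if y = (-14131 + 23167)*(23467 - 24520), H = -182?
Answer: -9493401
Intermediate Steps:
x(Y) = (-19 + Y)*(75 + Y) (x(Y) = (75 + Y)*(-19 + Y) = (-19 + Y)*(75 + Y))
y = -9514908 (y = 9036*(-1053) = -9514908)
y + x(H) = -9514908 + (-1425 + (-182)² + 56*(-182)) = -9514908 + (-1425 + 33124 - 10192) = -9514908 + 21507 = -9493401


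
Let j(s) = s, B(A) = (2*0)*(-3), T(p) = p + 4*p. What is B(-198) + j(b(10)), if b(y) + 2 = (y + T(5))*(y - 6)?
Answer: 138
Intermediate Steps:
T(p) = 5*p
b(y) = -2 + (-6 + y)*(25 + y) (b(y) = -2 + (y + 5*5)*(y - 6) = -2 + (y + 25)*(-6 + y) = -2 + (25 + y)*(-6 + y) = -2 + (-6 + y)*(25 + y))
B(A) = 0 (B(A) = 0*(-3) = 0)
B(-198) + j(b(10)) = 0 + (-152 + 10² + 19*10) = 0 + (-152 + 100 + 190) = 0 + 138 = 138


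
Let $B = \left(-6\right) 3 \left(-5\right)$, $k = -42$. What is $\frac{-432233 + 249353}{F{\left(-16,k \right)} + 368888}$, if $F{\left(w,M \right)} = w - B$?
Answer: $- \frac{91440}{184391} \approx -0.4959$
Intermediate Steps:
$B = 90$ ($B = \left(-18\right) \left(-5\right) = 90$)
$F{\left(w,M \right)} = -90 + w$ ($F{\left(w,M \right)} = w - 90 = -90 + w$)
$\frac{-432233 + 249353}{F{\left(-16,k \right)} + 368888} = \frac{-432233 + 249353}{\left(-90 - 16\right) + 368888} = - \frac{182880}{-106 + 368888} = - \frac{182880}{368782} = \left(-182880\right) \frac{1}{368782} = - \frac{91440}{184391}$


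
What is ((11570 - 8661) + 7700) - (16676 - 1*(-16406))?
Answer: -22473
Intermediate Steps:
((11570 - 8661) + 7700) - (16676 - 1*(-16406)) = (2909 + 7700) - (16676 + 16406) = 10609 - 1*33082 = 10609 - 33082 = -22473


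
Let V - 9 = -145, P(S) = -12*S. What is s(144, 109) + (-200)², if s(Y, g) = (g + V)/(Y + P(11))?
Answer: 159991/4 ≈ 39998.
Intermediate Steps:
V = -136 (V = 9 - 145 = -136)
s(Y, g) = (-136 + g)/(-132 + Y) (s(Y, g) = (g - 136)/(Y - 12*11) = (-136 + g)/(Y - 132) = (-136 + g)/(-132 + Y))
s(144, 109) + (-200)² = (-136 + 109)/(-132 + 144) + (-200)² = -27/12 + 40000 = (1/12)*(-27) + 40000 = -9/4 + 40000 = 159991/4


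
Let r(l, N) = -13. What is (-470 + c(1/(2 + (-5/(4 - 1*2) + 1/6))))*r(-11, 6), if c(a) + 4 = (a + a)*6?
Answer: 6630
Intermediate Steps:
c(a) = -4 + 12*a (c(a) = -4 + (a + a)*6 = -4 + (2*a)*6 = -4 + 12*a)
(-470 + c(1/(2 + (-5/(4 - 1*2) + 1/6))))*r(-11, 6) = (-470 + (-4 + 12/(2 + (-5/(4 - 1*2) + 1/6))))*(-13) = (-470 + (-4 + 12/(2 + (-5/(4 - 2) + 1*(⅙)))))*(-13) = (-470 + (-4 + 12/(2 + (-5/2 + ⅙))))*(-13) = (-470 + (-4 + 12/(2 - 7/3)))*(-13) = (-470 + (-4 + 12/(-⅓)))*(-13) = (-470 + (-4 + 12*(-3)))*(-13) = (-470 + (-4 - 36))*(-13) = (-470 - 40)*(-13) = -510*(-13) = 6630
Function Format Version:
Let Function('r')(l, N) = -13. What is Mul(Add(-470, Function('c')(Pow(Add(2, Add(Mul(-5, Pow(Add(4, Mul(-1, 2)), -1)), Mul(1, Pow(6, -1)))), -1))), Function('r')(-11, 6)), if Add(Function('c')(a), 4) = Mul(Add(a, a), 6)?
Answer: 6630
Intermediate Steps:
Function('c')(a) = Add(-4, Mul(12, a)) (Function('c')(a) = Add(-4, Mul(Add(a, a), 6)) = Add(-4, Mul(Mul(2, a), 6)) = Add(-4, Mul(12, a)))
Mul(Add(-470, Function('c')(Pow(Add(2, Add(Mul(-5, Pow(Add(4, Mul(-1, 2)), -1)), Mul(1, Pow(6, -1)))), -1))), Function('r')(-11, 6)) = Mul(Add(-470, Add(-4, Mul(12, Pow(Add(2, Add(Mul(-5, Pow(Add(4, Mul(-1, 2)), -1)), Mul(1, Pow(6, -1)))), -1)))), -13) = Mul(Add(-470, Add(-4, Mul(12, Pow(Add(2, Add(Mul(-5, Pow(Add(4, -2), -1)), Mul(1, Rational(1, 6)))), -1)))), -13) = Mul(Add(-470, Add(-4, Mul(12, Pow(Add(2, Add(Mul(-5, Pow(2, -1)), Rational(1, 6))), -1)))), -13) = Mul(Add(-470, Add(-4, Mul(12, Pow(Add(2, Add(Mul(-5, Rational(1, 2)), Rational(1, 6))), -1)))), -13) = Mul(Add(-470, Add(-4, Mul(12, Pow(Add(2, Add(Rational(-5, 2), Rational(1, 6))), -1)))), -13) = Mul(Add(-470, Add(-4, Mul(12, Pow(Add(2, Rational(-7, 3)), -1)))), -13) = Mul(Add(-470, Add(-4, Mul(12, Pow(Rational(-1, 3), -1)))), -13) = Mul(Add(-470, Add(-4, Mul(12, -3))), -13) = Mul(Add(-470, Add(-4, -36)), -13) = Mul(Add(-470, -40), -13) = Mul(-510, -13) = 6630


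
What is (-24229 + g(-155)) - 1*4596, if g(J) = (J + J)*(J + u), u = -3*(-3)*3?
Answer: 10855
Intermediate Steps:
u = 27 (u = 9*3 = 27)
g(J) = 2*J*(27 + J) (g(J) = (J + J)*(J + 27) = (2*J)*(27 + J) = 2*J*(27 + J))
(-24229 + g(-155)) - 1*4596 = (-24229 + 2*(-155)*(27 - 155)) - 1*4596 = (-24229 + 2*(-155)*(-128)) - 4596 = (-24229 + 39680) - 4596 = 15451 - 4596 = 10855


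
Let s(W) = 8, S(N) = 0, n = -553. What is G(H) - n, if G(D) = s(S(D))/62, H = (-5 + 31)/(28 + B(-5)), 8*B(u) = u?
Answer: 17147/31 ≈ 553.13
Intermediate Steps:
B(u) = u/8
H = 208/219 (H = (-5 + 31)/(28 + (⅛)*(-5)) = 26/(28 - 5/8) = 26/(219/8) = 26*(8/219) = 208/219 ≈ 0.94977)
G(D) = 4/31 (G(D) = 8/62 = 8*(1/62) = 4/31)
G(H) - n = 4/31 - 1*(-553) = 4/31 + 553 = 17147/31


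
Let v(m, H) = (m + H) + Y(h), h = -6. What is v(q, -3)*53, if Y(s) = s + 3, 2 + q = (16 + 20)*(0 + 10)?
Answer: 18656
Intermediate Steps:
q = 358 (q = -2 + (16 + 20)*(0 + 10) = -2 + 36*10 = -2 + 360 = 358)
Y(s) = 3 + s
v(m, H) = -3 + H + m (v(m, H) = (m + H) + (3 - 6) = (H + m) - 3 = -3 + H + m)
v(q, -3)*53 = (-3 - 3 + 358)*53 = 352*53 = 18656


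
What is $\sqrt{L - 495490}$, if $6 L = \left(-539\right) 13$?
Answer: $\frac{i \sqrt{17879682}}{6} \approx 704.74 i$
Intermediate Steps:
$L = - \frac{7007}{6}$ ($L = \frac{\left(-539\right) 13}{6} = \frac{1}{6} \left(-7007\right) = - \frac{7007}{6} \approx -1167.8$)
$\sqrt{L - 495490} = \sqrt{- \frac{7007}{6} - 495490} = \sqrt{- \frac{2979947}{6}} = \frac{i \sqrt{17879682}}{6}$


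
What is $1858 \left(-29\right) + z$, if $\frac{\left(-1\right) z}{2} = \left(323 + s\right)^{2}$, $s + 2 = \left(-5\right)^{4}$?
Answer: $-1843714$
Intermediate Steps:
$s = 623$ ($s = -2 + \left(-5\right)^{4} = -2 + 625 = 623$)
$z = -1789832$ ($z = - 2 \left(323 + 623\right)^{2} = - 2 \cdot 946^{2} = \left(-2\right) 894916 = -1789832$)
$1858 \left(-29\right) + z = 1858 \left(-29\right) - 1789832 = -53882 - 1789832 = -1843714$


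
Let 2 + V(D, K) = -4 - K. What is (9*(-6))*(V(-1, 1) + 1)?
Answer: 324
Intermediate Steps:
V(D, K) = -6 - K (V(D, K) = -2 + (-4 - K) = -6 - K)
(9*(-6))*(V(-1, 1) + 1) = (9*(-6))*((-6 - 1*1) + 1) = -54*((-6 - 1) + 1) = -54*(-7 + 1) = -54*(-6) = 324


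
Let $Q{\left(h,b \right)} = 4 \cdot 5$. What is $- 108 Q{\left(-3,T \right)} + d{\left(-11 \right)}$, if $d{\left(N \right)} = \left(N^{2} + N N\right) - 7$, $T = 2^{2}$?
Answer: $-1925$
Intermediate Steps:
$T = 4$
$d{\left(N \right)} = -7 + 2 N^{2}$ ($d{\left(N \right)} = \left(N^{2} + N^{2}\right) - 7 = 2 N^{2} - 7 = -7 + 2 N^{2}$)
$Q{\left(h,b \right)} = 20$
$- 108 Q{\left(-3,T \right)} + d{\left(-11 \right)} = \left(-108\right) 20 - \left(7 - 2 \left(-11\right)^{2}\right) = -2160 + \left(-7 + 2 \cdot 121\right) = -2160 + \left(-7 + 242\right) = -2160 + 235 = -1925$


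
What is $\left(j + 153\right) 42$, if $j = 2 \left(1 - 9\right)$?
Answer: $5754$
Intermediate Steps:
$j = -16$ ($j = 2 \left(1 - 9\right) = 2 \left(-8\right) = -16$)
$\left(j + 153\right) 42 = \left(-16 + 153\right) 42 = 137 \cdot 42 = 5754$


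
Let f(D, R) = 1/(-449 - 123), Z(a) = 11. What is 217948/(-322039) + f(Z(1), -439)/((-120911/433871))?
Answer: -14933798296247/22272568906588 ≈ -0.67050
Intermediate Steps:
f(D, R) = -1/572 (f(D, R) = 1/(-572) = -1/572)
217948/(-322039) + f(Z(1), -439)/((-120911/433871)) = 217948/(-322039) - 1/(572*((-120911/433871))) = 217948*(-1/322039) - 1/(572*((-120911*1/433871))) = -217948/322039 - 1/(572*(-120911/433871)) = -217948/322039 - 1/572*(-433871/120911) = -217948/322039 + 433871/69161092 = -14933798296247/22272568906588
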